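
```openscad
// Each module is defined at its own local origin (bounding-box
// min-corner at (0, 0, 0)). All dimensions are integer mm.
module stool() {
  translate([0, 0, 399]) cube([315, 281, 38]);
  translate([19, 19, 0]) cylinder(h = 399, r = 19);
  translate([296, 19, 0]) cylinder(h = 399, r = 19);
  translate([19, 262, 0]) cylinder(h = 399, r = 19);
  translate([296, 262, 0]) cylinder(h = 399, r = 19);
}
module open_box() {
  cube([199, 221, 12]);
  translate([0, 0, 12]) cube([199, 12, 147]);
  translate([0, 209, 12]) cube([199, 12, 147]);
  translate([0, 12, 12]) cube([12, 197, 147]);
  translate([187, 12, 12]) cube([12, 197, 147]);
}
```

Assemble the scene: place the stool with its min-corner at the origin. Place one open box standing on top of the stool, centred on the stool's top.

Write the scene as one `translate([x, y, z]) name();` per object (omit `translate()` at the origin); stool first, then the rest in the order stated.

stool();
translate([58, 30, 437]) open_box();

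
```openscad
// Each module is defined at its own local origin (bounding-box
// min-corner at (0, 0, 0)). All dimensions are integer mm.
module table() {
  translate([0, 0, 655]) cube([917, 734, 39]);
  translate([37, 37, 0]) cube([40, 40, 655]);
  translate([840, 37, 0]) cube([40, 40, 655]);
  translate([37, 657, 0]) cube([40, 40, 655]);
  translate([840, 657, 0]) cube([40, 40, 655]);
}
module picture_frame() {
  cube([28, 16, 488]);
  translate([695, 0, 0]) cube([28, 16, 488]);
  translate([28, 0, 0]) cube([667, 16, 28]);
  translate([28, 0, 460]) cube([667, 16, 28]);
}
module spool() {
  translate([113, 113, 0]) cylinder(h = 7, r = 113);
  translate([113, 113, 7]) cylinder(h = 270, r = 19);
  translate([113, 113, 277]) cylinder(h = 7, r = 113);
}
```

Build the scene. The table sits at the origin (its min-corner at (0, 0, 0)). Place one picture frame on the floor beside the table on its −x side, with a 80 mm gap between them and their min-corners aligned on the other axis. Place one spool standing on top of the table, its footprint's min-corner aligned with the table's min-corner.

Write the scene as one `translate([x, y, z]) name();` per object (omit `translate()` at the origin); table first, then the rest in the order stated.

table();
translate([-803, 0, 0]) picture_frame();
translate([0, 0, 694]) spool();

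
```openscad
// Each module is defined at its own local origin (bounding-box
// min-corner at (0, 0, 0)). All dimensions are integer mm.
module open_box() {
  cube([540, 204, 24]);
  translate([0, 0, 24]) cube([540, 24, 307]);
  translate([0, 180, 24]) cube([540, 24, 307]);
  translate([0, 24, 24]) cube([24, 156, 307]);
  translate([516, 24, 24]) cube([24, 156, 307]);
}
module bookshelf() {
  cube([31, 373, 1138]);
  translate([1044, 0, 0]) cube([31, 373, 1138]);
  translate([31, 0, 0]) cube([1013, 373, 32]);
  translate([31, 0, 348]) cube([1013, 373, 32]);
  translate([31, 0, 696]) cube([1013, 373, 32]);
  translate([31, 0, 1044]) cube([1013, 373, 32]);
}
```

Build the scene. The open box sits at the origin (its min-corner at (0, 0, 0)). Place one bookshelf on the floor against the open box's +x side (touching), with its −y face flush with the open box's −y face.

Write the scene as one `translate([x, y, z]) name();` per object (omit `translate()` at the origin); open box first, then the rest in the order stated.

open_box();
translate([540, 0, 0]) bookshelf();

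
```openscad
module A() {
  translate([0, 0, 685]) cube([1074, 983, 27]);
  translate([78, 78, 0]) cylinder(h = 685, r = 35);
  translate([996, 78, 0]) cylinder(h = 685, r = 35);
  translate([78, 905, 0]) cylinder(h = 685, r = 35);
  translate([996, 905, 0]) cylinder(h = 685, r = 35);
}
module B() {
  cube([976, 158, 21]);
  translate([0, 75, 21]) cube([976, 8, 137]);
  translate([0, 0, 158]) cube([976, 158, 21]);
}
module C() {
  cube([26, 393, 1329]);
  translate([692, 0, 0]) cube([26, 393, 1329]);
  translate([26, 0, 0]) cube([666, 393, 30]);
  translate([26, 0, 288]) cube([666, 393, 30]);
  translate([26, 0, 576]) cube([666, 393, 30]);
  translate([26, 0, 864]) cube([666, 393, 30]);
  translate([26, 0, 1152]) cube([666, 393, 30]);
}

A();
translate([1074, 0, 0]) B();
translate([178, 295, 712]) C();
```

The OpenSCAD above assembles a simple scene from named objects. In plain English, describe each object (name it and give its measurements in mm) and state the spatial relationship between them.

A is a table with a 1074×983 mm rectangular top, 27 mm thick, top surface at z = 712 mm, supported by four round legs of 70 mm diameter, each leg's bounding box inset 43 mm from the nearest pair of top edges, running from the floor.

B is an I-beam lying along x, 976 mm long. Overall section height 179 mm. Two flanges 158 mm wide (y) and 21 mm thick, one on the floor and one at the top; a web 8 mm thick runs between them, centred on the flange width.

C is an open bookshelf. Two side panels, each 26 mm thick, 393 mm deep and 1329 mm tall, stand 718 mm apart (outside-to-outside). Between them sit 5 shelves, each 30 mm thick and 393 mm deep, spanning the full gap between the sides. The bottom shelf rests on the floor (its underside at z = 0) and the clear gap between one shelf's top and the next shelf's underside is 258 mm.

The I-beam is against the table's +x side, with their −y faces flush. The bookshelf is on top of the table, centred.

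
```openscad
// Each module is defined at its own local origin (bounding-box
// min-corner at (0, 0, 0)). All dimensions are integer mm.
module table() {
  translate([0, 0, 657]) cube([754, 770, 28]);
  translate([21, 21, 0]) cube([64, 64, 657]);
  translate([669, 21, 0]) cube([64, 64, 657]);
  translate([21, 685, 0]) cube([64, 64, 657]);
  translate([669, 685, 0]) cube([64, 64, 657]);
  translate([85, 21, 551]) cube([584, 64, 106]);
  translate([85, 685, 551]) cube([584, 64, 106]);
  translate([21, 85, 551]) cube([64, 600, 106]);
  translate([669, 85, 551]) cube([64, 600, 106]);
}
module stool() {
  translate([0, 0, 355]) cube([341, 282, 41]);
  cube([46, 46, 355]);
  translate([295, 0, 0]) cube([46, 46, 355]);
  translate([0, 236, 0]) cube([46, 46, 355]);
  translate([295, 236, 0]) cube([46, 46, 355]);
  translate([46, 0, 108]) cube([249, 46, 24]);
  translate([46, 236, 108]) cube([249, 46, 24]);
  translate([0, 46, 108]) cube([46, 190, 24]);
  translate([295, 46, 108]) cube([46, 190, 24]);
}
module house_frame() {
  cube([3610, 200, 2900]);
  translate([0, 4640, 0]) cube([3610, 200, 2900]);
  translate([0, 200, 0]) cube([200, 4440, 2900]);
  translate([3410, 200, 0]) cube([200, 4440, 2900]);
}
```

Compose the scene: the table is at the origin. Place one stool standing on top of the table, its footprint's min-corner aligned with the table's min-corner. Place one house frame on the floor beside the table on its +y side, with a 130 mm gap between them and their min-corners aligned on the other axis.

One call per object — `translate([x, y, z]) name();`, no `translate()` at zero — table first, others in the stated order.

table();
translate([0, 0, 685]) stool();
translate([0, 900, 0]) house_frame();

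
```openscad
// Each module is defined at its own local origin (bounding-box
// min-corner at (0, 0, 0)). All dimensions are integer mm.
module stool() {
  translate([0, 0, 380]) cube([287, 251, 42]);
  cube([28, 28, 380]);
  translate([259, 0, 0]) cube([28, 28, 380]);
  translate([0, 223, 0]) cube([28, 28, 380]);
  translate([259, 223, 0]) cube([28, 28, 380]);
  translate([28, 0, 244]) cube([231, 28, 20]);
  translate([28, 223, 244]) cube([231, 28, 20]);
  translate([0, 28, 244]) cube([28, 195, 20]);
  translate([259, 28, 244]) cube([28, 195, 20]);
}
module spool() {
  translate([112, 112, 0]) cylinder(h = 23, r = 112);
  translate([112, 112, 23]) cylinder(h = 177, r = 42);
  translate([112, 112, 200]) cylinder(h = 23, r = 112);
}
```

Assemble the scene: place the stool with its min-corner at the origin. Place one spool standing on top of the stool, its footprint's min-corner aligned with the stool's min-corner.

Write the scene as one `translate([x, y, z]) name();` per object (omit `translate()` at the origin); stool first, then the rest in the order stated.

stool();
translate([0, 0, 422]) spool();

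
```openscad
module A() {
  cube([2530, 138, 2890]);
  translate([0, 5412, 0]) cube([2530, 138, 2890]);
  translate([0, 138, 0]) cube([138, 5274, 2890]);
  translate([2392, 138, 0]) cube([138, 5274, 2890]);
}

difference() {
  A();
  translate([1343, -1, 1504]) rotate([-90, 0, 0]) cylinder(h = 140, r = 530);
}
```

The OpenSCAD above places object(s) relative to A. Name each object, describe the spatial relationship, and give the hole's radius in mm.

The subtracted cylinder has r = 530 mm.

A is a house frame. The house frame has a circular hole through its front wall. The hole's radius is 530 mm.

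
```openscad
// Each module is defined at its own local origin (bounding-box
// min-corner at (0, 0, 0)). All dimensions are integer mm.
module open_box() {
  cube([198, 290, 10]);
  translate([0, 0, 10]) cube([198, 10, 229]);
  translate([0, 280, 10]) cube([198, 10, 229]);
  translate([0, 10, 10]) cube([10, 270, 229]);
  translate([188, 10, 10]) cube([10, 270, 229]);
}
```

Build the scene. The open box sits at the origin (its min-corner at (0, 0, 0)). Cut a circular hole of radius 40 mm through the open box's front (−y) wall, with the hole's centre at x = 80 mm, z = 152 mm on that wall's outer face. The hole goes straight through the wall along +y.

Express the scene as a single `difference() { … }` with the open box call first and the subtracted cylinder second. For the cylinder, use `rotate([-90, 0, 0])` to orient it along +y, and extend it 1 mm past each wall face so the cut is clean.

difference() {
  open_box();
  translate([80, -1, 152]) rotate([-90, 0, 0]) cylinder(h = 12, r = 40);
}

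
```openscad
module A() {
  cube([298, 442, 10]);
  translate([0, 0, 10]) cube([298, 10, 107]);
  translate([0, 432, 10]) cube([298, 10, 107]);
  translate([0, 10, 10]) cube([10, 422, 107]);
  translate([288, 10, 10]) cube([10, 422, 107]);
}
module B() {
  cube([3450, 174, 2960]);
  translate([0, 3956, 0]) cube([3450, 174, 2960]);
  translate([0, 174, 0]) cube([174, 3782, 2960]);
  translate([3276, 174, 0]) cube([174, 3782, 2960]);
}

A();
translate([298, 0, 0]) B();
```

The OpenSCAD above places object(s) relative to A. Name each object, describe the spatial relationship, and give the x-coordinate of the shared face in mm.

A is an open box. B is a house frame. The house frame is against the open box's +x side, with their −y faces flush. The x-coordinate of the shared face is 298 mm.

The open box's +x face and the house frame's −x face are both at x = 298 mm.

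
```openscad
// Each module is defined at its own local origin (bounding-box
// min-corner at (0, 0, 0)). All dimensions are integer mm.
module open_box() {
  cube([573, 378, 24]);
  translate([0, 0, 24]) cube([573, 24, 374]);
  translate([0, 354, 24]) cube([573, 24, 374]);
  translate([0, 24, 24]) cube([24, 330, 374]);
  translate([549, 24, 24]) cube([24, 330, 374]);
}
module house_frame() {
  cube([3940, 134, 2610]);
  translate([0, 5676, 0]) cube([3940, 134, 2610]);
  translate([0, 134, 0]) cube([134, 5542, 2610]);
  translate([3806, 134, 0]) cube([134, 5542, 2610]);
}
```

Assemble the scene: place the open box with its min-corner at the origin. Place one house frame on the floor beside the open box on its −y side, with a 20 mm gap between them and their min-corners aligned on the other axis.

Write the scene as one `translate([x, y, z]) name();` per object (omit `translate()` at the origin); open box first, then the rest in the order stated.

open_box();
translate([0, -5830, 0]) house_frame();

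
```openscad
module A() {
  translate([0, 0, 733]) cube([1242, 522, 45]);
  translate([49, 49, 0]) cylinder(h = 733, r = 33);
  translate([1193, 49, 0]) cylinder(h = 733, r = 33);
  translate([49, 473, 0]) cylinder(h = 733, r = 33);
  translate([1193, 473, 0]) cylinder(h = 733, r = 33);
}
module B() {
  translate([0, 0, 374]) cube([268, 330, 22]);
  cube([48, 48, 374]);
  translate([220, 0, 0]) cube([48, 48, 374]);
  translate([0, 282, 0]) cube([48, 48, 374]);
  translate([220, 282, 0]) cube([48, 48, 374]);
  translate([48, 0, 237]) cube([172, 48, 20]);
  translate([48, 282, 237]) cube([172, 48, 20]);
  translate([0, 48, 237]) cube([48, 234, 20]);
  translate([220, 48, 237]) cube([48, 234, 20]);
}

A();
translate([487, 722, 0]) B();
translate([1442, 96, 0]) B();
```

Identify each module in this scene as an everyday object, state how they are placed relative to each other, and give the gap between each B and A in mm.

A is a table. B is a stool. Two stools sit around the table at the +y, +x sides. The gap between each stool and the table is 200 mm.

Each stool's nearest face is 200 mm from the table's bounding box.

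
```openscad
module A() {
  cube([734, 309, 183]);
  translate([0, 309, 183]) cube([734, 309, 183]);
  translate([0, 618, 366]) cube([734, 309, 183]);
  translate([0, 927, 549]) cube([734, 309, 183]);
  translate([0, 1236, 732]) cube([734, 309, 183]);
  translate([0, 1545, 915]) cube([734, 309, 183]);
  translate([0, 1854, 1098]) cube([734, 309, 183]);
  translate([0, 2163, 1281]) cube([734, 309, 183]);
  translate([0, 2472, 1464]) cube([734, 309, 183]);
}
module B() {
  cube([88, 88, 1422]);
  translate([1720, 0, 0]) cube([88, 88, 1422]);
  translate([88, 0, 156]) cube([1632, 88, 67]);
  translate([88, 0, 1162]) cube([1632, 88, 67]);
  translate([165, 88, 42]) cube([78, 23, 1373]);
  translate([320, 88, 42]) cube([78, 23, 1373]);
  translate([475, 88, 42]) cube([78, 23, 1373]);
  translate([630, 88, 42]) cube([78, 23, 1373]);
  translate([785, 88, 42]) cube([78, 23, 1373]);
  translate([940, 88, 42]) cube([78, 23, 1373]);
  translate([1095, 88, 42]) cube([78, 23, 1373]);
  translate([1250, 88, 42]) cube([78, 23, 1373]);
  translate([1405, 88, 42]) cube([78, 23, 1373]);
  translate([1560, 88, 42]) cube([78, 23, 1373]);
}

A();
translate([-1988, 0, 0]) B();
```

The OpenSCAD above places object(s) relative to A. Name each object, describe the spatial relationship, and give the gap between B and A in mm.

The fence section's nearest face is 180 mm from the staircase's −x face.

A is a staircase. B is a fence section. The fence section is on the floor beside the staircase on its −x side. The gap between the fence section and the staircase is 180 mm.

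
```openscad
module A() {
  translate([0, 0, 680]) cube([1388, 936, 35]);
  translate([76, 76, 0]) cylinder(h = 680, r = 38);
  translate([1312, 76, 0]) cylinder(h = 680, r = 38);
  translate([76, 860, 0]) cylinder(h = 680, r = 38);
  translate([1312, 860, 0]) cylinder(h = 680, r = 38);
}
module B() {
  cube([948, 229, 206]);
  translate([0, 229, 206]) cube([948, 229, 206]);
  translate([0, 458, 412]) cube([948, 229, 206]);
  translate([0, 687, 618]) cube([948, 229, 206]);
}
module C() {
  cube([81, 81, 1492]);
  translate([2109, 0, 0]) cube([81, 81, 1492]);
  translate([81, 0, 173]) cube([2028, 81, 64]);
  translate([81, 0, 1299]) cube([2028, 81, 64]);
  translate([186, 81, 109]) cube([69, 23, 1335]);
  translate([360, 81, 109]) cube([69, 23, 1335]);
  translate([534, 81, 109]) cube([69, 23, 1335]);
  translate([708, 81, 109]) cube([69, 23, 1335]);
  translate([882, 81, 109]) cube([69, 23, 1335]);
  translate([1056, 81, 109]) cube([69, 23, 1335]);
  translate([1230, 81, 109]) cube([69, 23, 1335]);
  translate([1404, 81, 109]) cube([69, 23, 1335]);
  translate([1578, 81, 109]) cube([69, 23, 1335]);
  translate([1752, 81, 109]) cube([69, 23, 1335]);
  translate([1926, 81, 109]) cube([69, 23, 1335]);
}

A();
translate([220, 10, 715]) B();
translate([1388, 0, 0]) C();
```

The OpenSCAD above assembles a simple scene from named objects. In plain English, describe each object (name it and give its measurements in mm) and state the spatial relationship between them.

A is a table with a 1388×936 mm rectangular top, 35 mm thick, top surface at z = 715 mm, supported by four round legs of 76 mm diameter, each leg's bounding box inset 38 mm from the nearest pair of top edges, running from the floor.

B is a run of 4 identical solid stair steps. Each tread is 948×229 mm and each step block is 206 mm high. Step 1 rests on the floor; step k is offset from step 1 by (k−1)×229 mm in y and (k−1)×206 mm in z.

C is a fence section. Two 81×81 mm posts, 1492 mm tall, stand on the floor with a clear span of 2028 mm between their inner faces. Two horizontal rails of 81×64 mm section span the gap between the posts with their undersides at z = 173 mm and z = 1299 mm, flush with the posts' −y face. 11 pickets, each 69 mm wide, 23 mm thick and 1335 mm tall, are fixed to the +y face of the rails with their bottoms at z = 109 mm, evenly spaced across the span with equal gaps (rounded down to the nearest mm) at the −x end and between each pair — any rounding remainder accumulates at the +x end.

The staircase is on top of the table, centred. The fence section is against the table's +x side, with their −y faces flush.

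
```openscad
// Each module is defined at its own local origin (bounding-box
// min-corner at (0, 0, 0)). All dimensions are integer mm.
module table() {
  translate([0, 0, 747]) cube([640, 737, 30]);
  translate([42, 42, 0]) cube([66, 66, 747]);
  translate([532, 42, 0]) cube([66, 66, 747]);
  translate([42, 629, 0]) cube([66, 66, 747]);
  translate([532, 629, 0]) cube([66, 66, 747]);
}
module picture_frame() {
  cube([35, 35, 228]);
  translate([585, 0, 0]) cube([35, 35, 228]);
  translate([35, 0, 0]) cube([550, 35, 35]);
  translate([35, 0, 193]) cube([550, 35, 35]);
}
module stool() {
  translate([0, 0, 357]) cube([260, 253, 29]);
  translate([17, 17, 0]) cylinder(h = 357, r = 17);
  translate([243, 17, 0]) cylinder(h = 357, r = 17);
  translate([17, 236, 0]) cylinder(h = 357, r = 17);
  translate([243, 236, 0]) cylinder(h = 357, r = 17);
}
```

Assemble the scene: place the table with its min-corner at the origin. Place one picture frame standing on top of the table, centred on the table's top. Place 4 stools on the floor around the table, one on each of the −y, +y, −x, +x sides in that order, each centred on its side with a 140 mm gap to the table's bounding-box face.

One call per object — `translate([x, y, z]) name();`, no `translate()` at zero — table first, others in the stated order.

table();
translate([10, 351, 777]) picture_frame();
translate([190, -393, 0]) stool();
translate([190, 877, 0]) stool();
translate([-400, 242, 0]) stool();
translate([780, 242, 0]) stool();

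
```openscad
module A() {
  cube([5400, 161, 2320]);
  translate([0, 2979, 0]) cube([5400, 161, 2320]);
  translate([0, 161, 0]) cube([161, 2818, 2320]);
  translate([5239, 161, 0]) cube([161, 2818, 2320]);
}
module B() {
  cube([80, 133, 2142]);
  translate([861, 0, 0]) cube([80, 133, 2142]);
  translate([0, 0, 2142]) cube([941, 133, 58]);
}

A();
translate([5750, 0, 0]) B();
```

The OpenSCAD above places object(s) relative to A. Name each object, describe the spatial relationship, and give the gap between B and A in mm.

A is a house frame. B is a door frame. The door frame is on the floor beside the house frame on its +x side. The gap between the door frame and the house frame is 350 mm.

The door frame's nearest face is 350 mm from the house frame's +x face.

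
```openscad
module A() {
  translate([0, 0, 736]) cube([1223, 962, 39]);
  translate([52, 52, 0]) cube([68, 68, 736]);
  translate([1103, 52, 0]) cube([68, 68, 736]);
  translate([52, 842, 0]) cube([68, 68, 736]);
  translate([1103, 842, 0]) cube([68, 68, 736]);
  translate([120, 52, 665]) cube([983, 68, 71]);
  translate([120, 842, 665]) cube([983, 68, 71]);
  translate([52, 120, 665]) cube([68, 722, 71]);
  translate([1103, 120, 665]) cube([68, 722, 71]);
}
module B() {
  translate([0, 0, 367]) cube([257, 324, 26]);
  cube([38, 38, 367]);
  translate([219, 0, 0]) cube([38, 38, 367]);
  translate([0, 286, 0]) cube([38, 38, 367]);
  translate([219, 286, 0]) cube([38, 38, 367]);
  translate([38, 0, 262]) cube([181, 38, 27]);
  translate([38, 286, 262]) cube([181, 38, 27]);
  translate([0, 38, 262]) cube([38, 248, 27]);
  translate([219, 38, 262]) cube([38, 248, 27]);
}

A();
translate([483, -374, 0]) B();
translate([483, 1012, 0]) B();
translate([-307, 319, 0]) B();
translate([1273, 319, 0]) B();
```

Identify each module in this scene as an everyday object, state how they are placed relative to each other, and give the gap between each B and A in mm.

Each stool's nearest face is 50 mm from the table's bounding box.

A is a table. B is a stool. Four stools sit around the table at the −y, +y, −x, +x sides. The gap between each stool and the table is 50 mm.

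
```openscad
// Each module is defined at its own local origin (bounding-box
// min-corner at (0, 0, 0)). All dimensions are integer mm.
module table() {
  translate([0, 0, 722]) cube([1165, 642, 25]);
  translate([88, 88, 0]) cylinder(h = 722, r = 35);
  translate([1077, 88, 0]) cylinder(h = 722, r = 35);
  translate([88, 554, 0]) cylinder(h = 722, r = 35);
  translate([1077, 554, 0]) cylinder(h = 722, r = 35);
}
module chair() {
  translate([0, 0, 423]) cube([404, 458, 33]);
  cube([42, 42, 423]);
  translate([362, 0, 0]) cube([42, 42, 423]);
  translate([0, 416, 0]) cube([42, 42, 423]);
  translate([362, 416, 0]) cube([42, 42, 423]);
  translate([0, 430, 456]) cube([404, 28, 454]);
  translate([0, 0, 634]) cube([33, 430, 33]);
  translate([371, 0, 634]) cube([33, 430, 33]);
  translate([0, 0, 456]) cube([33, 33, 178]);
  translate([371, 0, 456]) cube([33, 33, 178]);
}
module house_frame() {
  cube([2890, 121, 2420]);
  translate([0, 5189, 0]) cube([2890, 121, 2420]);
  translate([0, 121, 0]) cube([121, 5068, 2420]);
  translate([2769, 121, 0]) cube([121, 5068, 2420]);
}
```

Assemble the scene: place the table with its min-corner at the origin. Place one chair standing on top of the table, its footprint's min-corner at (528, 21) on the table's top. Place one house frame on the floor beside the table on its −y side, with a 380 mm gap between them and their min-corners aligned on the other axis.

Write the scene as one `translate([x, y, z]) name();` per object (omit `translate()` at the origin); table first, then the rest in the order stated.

table();
translate([528, 21, 747]) chair();
translate([0, -5690, 0]) house_frame();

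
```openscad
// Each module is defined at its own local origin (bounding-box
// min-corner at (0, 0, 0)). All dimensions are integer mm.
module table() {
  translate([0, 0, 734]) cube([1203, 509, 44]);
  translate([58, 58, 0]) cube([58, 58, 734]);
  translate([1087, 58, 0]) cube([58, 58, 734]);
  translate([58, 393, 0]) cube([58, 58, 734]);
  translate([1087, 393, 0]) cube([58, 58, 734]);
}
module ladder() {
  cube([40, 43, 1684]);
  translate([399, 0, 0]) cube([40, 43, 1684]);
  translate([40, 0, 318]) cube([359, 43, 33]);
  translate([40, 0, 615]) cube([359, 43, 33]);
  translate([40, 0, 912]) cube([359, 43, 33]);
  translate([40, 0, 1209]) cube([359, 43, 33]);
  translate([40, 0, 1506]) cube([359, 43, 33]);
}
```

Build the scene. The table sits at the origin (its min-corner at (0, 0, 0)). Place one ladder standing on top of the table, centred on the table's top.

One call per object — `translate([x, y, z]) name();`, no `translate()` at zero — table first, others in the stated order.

table();
translate([382, 233, 778]) ladder();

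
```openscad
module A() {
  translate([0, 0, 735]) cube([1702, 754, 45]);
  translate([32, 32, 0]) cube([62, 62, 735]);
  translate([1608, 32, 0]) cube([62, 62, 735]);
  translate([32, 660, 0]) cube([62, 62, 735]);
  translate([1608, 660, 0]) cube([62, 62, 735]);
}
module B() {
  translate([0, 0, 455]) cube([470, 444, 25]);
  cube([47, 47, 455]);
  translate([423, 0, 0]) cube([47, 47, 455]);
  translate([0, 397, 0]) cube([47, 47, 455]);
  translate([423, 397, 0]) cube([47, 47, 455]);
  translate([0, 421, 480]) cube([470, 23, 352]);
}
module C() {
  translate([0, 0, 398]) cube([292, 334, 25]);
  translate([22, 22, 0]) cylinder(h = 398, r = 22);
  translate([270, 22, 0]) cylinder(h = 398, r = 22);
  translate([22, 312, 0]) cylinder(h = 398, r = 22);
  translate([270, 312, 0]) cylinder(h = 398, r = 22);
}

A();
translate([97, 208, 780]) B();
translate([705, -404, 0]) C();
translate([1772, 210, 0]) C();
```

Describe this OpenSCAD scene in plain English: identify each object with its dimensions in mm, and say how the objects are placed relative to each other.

A is a table with a 1702×754 mm rectangular top, 45 mm thick, top surface at z = 780 mm, supported by four 62×62 mm square legs, each inset 32 mm from the nearest pair of top edges, running from the floor.

B is a chair. The seat is a 470×444×25 mm slab with its top at z = 480 mm, on four 47×47 mm corner legs (flush with the seat edges, standing on z = 0). A flat backrest 23 mm thick, 352 mm tall, spans the full seat width and rises from the seat top along its +y edge, rear face flush with the rear of the seat.

C is a simple wooden stool: a rectangular seat 292 mm (x) by 334 mm (y), 25 mm thick, top face at z = 423 mm, on four round legs, each 44 mm in diameter. The legs rest on z = 0, each leg's axis is inset half a diameter from the nearest pair of seat edges (so the leg's bounding box is flush with the corner).

The chair is on top of the table. Two stools sit around the table at the −y, +x sides.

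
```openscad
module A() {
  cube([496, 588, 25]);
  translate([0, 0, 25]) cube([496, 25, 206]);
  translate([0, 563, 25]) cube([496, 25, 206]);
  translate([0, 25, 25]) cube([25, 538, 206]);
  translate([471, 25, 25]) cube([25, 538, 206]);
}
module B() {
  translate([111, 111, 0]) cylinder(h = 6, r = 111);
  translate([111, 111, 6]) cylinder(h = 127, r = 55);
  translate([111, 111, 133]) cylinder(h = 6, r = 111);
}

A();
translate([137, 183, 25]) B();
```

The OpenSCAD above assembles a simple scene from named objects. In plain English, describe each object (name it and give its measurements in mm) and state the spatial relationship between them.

A is an open-topped rectangular box: outside dimensions 496×588×231 mm, with a uniform wall and base thickness of 25 mm. The base is a full 496×588 slab on the floor; four walls sit on top of the base. The front and back walls (the −y and +y sides) span the full width; the two side walls fit between them.

B is a spool: two coaxial disc flanges of radius 111 mm and thickness 6 mm, joined by a core cylinder of radius 55 mm and height 127 mm. The lower flange rests on z = 0 and the three cylinders share a vertical axis.

The spool sits inside the open box, centred.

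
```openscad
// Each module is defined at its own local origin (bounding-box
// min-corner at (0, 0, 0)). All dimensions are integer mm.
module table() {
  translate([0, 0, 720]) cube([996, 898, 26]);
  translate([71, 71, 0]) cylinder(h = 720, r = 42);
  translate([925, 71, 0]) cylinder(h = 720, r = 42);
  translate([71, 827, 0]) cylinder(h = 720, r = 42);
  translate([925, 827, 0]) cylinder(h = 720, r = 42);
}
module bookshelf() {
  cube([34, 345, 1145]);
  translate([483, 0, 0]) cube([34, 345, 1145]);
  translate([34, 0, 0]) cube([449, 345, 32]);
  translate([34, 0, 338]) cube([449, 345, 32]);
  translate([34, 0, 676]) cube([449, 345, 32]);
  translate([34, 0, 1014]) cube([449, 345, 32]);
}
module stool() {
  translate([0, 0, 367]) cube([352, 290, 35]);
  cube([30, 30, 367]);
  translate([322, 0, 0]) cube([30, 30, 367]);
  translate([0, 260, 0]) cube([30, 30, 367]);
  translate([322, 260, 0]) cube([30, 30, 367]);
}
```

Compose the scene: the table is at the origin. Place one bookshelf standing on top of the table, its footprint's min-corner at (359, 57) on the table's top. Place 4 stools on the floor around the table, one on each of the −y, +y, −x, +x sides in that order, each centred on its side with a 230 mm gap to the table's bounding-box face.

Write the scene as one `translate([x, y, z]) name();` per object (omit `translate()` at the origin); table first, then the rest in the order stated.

table();
translate([359, 57, 746]) bookshelf();
translate([322, -520, 0]) stool();
translate([322, 1128, 0]) stool();
translate([-582, 304, 0]) stool();
translate([1226, 304, 0]) stool();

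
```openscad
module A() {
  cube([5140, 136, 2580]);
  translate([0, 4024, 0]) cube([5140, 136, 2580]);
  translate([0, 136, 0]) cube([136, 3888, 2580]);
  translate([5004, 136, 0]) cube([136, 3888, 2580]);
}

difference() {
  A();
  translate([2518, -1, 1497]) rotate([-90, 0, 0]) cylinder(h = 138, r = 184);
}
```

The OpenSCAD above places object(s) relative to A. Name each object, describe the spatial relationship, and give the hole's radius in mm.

The subtracted cylinder has r = 184 mm.

A is a house frame. The house frame has a circular hole through its front wall. The hole's radius is 184 mm.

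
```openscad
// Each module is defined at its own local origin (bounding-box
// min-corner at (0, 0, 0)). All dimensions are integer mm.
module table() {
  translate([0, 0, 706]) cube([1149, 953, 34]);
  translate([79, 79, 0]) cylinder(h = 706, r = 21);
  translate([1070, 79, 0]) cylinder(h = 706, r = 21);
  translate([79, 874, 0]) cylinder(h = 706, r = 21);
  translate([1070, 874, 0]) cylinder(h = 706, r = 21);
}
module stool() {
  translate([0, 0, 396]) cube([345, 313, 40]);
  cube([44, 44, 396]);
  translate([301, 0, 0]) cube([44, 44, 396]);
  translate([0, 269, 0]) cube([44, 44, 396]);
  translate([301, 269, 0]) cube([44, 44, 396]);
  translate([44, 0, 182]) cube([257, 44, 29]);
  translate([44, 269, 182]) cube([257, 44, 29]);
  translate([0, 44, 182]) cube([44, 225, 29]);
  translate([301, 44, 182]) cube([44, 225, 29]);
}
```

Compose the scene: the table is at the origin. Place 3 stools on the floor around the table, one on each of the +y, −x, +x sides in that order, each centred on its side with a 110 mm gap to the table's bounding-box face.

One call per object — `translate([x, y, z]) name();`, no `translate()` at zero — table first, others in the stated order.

table();
translate([402, 1063, 0]) stool();
translate([-455, 320, 0]) stool();
translate([1259, 320, 0]) stool();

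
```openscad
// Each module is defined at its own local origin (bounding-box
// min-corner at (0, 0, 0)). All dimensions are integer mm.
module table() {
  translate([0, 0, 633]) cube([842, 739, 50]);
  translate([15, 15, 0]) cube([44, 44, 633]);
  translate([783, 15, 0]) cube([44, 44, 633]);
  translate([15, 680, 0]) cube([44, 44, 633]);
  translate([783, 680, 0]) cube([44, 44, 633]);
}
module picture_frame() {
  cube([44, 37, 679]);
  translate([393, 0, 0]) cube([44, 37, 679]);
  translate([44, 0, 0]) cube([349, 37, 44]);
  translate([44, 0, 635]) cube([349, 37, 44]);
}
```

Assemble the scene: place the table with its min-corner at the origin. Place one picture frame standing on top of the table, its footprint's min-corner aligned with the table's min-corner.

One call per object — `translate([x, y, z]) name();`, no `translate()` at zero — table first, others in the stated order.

table();
translate([0, 0, 683]) picture_frame();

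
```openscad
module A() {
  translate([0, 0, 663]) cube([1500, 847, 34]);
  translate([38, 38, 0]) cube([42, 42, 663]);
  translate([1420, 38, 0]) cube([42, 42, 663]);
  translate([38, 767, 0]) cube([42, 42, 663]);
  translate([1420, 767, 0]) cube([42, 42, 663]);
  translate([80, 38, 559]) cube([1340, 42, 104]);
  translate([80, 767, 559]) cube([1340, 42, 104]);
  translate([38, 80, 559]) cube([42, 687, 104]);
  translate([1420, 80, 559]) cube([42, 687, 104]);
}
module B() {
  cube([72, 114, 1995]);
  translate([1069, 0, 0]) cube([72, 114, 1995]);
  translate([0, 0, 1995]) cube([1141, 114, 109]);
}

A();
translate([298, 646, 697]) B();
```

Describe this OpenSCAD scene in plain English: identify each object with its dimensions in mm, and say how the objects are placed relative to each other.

A is a table: top 1500 mm (x) × 847 mm (y), 34 mm thick, upper face at z = 697 mm, on four 42×42 mm square legs, each inset 38 mm from the nearest pair of top edges, running from z = 0 to the bottom of the top. Four apron rails, 42 mm thick and 104 mm tall, run between adjacent legs with their top edges flush with the underside of the top and their outer faces flush with the legs' outer faces.

B is a rectangular door frame: two vertical jambs of 72×114 mm section, 1995 mm tall, with a clear opening 997 mm wide between their inner faces. A header 109 mm tall and 114 mm deep lies on top of the jambs and spans the full outside width.

The door frame is on top of the table.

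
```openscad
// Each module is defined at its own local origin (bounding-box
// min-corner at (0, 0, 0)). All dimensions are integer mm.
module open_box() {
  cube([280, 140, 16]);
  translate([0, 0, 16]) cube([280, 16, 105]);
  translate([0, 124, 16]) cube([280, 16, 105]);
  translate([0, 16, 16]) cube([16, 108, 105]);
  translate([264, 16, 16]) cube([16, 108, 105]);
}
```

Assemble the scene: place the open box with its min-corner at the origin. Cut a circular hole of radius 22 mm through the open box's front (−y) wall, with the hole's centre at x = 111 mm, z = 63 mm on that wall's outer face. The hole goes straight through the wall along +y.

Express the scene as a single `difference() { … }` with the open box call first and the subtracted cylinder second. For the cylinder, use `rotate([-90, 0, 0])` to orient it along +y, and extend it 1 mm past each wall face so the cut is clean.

difference() {
  open_box();
  translate([111, -1, 63]) rotate([-90, 0, 0]) cylinder(h = 18, r = 22);
}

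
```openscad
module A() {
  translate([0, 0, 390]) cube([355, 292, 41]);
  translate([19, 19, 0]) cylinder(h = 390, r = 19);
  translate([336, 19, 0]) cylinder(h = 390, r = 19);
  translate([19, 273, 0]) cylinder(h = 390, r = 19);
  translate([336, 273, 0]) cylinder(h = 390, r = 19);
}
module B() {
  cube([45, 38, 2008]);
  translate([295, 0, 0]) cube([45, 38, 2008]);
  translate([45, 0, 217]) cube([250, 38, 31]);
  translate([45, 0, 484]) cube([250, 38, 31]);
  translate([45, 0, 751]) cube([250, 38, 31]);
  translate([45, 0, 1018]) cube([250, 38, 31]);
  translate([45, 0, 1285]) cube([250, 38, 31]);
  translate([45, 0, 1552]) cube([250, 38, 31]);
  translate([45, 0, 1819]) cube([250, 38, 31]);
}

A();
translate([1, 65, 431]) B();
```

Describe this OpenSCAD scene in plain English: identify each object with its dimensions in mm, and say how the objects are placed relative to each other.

A is a four-legged stool. The seat is a 355×292×41 mm slab whose top surface is at z = 431 mm; four round legs, each 38 mm in diameter, run from the floor (z = 0) to the underside of the seat, each leg's axis is inset half a diameter from the nearest pair of seat edges (so the leg's bounding box is flush with the corner).

B is a wooden ladder with two side rails of 45×38 mm section and 2008 mm height, set 340 mm apart overall. Between them run 7 rectangular rungs (38 mm deep, 31 mm thick), front faces flush with the rails' −y face. The bottom of the first rung is 217 mm above the floor and each subsequent rung is 267 mm higher than the one below.

The ladder is on top of the stool.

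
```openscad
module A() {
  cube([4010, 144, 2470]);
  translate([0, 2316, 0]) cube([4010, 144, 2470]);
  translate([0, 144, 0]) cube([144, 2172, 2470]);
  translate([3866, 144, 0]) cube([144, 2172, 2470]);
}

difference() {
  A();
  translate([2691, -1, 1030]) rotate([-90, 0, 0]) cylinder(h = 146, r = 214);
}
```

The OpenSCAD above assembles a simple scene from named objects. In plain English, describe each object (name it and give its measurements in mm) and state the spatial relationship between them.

A is a box-shaped house frame (walls only): outside footprint 4010×2460 mm, wall height 2470 mm, wall thickness 144 mm. The two y-facing walls run the full x-width; the two x-facing walls fit between the inner faces of the y-facing walls.

The house frame has a circular hole of radius 214 mm through its front wall, centred at (x = 2691, z = 1030).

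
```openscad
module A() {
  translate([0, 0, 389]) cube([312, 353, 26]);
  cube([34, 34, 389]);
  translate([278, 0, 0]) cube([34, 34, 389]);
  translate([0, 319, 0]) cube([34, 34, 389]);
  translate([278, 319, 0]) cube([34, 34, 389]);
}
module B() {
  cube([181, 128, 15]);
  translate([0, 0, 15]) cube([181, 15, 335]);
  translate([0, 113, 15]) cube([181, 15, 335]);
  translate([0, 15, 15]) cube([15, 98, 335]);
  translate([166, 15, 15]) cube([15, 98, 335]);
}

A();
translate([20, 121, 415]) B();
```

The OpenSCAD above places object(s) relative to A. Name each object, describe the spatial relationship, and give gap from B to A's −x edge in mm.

A is a stool. B is an open box. The open box is on top of the stool. The gap from the open box to the stool's −x edge is 20 mm.

The open box's min-x is at 20; the stool's min-x is 0; gap = 20 mm.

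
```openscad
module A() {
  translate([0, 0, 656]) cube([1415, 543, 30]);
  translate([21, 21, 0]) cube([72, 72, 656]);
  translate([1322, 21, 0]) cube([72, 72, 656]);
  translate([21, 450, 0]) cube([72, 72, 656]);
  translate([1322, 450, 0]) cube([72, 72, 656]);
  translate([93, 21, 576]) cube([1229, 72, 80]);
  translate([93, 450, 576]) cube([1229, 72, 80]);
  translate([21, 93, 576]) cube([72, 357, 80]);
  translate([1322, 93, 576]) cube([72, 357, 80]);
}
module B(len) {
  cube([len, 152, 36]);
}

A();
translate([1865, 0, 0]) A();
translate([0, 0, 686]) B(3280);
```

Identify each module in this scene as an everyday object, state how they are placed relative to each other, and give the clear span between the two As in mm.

Second table starts at x = 1865; first ends at x = 1415; clear span = 1865 − 1415 = 450 mm.

A is a table. B is a beam. A beam spans the tops of two tables. The clear span between the two tables is 450 mm.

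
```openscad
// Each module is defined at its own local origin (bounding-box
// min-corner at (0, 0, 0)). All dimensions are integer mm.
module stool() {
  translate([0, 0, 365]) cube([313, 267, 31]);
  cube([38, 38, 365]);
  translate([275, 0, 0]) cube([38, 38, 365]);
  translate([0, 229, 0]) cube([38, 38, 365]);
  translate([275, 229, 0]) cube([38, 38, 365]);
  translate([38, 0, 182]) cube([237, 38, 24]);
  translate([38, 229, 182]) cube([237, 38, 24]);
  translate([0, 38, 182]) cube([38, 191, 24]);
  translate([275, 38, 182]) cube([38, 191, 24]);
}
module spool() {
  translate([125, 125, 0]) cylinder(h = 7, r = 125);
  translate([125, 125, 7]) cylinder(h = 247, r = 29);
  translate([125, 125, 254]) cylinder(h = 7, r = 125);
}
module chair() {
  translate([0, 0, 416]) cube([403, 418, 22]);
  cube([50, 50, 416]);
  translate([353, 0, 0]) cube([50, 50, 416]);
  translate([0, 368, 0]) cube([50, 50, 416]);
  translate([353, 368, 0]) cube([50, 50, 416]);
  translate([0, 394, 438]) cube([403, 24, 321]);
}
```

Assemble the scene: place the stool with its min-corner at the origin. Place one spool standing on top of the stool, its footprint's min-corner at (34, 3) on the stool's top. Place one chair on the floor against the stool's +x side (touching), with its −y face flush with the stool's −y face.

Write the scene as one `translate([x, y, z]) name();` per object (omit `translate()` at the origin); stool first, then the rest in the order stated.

stool();
translate([34, 3, 396]) spool();
translate([313, 0, 0]) chair();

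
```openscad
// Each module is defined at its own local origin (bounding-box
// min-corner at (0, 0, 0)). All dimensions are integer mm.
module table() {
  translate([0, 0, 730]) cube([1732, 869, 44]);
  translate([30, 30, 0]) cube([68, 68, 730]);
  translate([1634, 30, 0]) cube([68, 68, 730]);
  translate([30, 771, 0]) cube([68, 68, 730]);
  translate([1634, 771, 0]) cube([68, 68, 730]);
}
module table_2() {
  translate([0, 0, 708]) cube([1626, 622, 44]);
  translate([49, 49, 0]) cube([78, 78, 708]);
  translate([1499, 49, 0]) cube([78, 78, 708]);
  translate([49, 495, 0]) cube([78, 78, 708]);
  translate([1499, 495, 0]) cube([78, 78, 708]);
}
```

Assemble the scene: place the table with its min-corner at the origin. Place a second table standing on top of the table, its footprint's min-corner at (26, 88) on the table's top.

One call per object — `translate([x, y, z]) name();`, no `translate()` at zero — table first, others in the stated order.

table();
translate([26, 88, 774]) table_2();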